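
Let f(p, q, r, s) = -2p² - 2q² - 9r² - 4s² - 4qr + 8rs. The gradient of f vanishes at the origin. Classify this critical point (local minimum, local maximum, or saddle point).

local maximum

The Hessian at the origin is H = [[-4, 0, 0, 0], [0, -4, -4, 0], [0, -4, -18, 8], [0, 0, 8, -8]].
Symmetric row and column elimination reduces H to a congruent diagonal form with pivots -4, -4, -14, -24/7.
Counting signs: 4 negative.
H is negative definite, so the origin is a strict local maximum.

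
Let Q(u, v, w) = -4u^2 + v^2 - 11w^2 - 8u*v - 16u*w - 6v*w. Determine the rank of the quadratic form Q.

The associated matrix is A = [[-4, -4, -8], [-4, 1, -3], [-8, -3, -11]].
Congruent diagonalization of A (simultaneous row and column reduction) yields pivots -4, 5, 0.
Counting signs: 1 positive, 1 negative, 1 zero.
The rank is the number of nonzero pivots: 2.

2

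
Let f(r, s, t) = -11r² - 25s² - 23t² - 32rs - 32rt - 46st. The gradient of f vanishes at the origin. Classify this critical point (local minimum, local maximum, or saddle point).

The Hessian at the origin is H = [[-22, -32, -32], [-32, -50, -46], [-32, -46, -46]].
An LDLᵀ factorisation of H has diagonal entries -22, -38/11, 12/19.
Counting signs: 1 positive, 2 negative.
H is indefinite, so the origin is a saddle point.

saddle point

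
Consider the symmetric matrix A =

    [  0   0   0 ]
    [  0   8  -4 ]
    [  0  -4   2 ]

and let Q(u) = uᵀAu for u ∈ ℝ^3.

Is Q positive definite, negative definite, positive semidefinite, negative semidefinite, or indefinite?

Applying the same elementary operations to the rows and columns of A produces a congruent diagonal matrix with entries 0, 8, 0.
Counting signs: 1 positive, 2 zero.
Hence Q is positive semidefinite.

positive semidefinite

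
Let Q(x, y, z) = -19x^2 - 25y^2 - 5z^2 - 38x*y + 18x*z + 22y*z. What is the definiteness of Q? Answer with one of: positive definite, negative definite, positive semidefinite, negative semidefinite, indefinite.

negative definite

Write A = [[-19, -19, 9], [-19, -25, 11], [9, 11, -5]].
An LDLᵀ factorisation of A has diagonal entries -19, -6, -4/57.
That gives 3 negative pivots.
Hence Q is negative definite.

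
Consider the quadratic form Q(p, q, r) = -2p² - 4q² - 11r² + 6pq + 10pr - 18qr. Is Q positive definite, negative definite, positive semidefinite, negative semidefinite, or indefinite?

indefinite

The associated matrix is A = [[-2, 3, 5], [3, -4, -9], [5, -9, -11]].
An LDLᵀ factorisation of A has diagonal entries -2, 1/2, -3.
Counting signs: 1 positive, 2 negative.
Hence Q is indefinite.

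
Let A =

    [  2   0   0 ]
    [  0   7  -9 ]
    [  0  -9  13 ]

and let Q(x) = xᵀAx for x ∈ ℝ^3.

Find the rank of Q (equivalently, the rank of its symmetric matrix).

3

Congruent diagonalization of A (simultaneous row and column reduction) yields pivots 2, 7, 10/7.
So there are 3 positive pivots.
The rank is the number of nonzero pivots: 3.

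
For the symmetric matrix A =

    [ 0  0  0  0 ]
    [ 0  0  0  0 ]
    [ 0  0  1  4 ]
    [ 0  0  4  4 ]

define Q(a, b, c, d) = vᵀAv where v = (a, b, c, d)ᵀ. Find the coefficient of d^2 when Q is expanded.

4

The coefficient of d^2 is the diagonal entry A[4,4] = 4.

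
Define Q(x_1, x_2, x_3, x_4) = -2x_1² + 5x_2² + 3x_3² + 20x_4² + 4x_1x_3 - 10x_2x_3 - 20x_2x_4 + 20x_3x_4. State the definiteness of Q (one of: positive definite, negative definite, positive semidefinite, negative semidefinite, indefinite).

Write A = [[-2, 0, 2, 0], [0, 5, -5, -10], [2, -5, 3, 10], [0, -10, 10, 20]].
Symmetric row and column elimination reduces A to a congruent diagonal form with pivots -2, 5, 0, 0.
That gives 1 positive, 1 negative, 2 zero pivots.
Hence Q is indefinite.

indefinite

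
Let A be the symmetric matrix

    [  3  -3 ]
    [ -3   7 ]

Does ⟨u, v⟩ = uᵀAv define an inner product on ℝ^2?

Leading principal minors: Δ_1 = 3, Δ_2 = 12.
All leading principal minors are positive, so by Sylvester's criterion Q is positive definite.
⟨·,·⟩ is an inner product exactly when A is positive definite.

yes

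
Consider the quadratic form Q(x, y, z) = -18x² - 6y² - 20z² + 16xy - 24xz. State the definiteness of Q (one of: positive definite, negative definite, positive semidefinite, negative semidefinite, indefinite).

negative definite

The symmetric matrix of Q is A = [[-18, 8, -12], [8, -6, 0], [-12, 0, -20]].
Leading principal minors: Δ_1 = -18, Δ_2 = 44, Δ_3 = -16.
The signs alternate starting with Δ_1 < 0, so by Sylvester's criterion Q is negative definite.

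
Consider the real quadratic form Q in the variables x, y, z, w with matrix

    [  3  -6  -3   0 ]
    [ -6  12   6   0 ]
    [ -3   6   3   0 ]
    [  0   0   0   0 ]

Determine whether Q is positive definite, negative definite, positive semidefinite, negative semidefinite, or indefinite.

Row-reducing A symmetrically gives the diagonal entries 3, 0, 0, 0.
Counting signs: 1 positive, 3 zero.
Hence Q is positive semidefinite.

positive semidefinite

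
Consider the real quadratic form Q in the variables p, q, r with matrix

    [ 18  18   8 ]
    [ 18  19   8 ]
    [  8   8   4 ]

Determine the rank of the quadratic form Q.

3

Congruent diagonalization of A (simultaneous row and column reduction) yields pivots 18, 1, 4/9.
Counting signs: 3 positive.
The rank is the number of nonzero pivots: 3.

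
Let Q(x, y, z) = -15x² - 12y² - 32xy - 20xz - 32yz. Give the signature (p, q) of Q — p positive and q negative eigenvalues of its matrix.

Write A = [[-15, -16, -10], [-16, -12, -16], [-10, -16, 0]].
Symmetric row and column elimination reduces A to a congruent diagonal form with pivots -15, 76/15, 20/19.
Counting signs: 2 positive, 1 negative.

(2, 1)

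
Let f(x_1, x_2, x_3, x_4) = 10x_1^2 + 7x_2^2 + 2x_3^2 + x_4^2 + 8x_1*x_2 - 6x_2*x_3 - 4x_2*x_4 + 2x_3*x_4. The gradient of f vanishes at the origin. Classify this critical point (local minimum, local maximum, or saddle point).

The Hessian at the origin is H = [[20, 8, 0, 0], [8, 14, -6, -4], [0, -6, 4, 2], [0, -4, 2, 2]].
Symmetric row and column elimination reduces H to a congruent diagonal form with pivots 20, 54/5, 2/3, 4/9.
That gives 4 positive pivots.
H is positive definite, so the origin is a strict local minimum.

local minimum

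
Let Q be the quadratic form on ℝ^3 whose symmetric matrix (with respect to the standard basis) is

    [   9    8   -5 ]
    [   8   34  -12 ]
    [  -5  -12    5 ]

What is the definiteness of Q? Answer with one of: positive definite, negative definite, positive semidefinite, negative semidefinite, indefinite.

positive definite

Symmetric row and column elimination reduces A to a congruent diagonal form with pivots 9, 242/9, 12/121.
Counting signs: 3 positive.
Hence Q is positive definite.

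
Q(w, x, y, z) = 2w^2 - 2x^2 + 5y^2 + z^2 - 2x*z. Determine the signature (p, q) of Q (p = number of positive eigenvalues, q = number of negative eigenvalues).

The symmetric matrix is A = [[2, 0, 0, 0], [0, -2, 0, -1], [0, 0, 5, 0], [0, -1, 0, 1]].
Symmetric row and column elimination reduces A to a congruent diagonal form with pivots 2, -2, 5, 3/2.
So there are 3 positive, 1 negative pivots.

(3, 1)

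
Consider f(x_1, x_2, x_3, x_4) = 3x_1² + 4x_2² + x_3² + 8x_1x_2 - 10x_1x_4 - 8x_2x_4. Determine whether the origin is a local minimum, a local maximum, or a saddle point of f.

The Hessian at the origin is H = [[6, 8, 0, -10], [8, 8, 0, -8], [0, 0, 2, 0], [-10, -8, 0, 0]].
Applying the same elementary operations to the rows and columns of H produces a congruent diagonal matrix with entries 6, -8/3, 2, -6.
Counting signs: 2 positive, 2 negative.
H is indefinite, so the origin is a saddle point.

saddle point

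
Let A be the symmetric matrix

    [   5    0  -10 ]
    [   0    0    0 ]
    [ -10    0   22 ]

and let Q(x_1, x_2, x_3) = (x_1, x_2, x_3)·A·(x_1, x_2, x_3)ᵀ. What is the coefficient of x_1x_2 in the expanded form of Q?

The coefficient of x_1x_2 is A[1,2] + A[2,1] = 2·0 = 0.

0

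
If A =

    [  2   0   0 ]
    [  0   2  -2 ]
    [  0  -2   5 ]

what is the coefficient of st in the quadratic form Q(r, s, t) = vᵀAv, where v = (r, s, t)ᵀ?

The coefficient of st is A[2,3] + A[3,2] = 2·(-2) = -4.

-4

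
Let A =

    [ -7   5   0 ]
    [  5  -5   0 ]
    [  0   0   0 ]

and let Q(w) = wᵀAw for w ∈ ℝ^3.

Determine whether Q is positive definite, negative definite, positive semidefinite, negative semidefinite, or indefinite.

Applying the same elementary operations to the rows and columns of A produces a congruent diagonal matrix with entries -7, -10/7, 0.
That gives 2 negative, 1 zero pivots.
Hence Q is negative semidefinite.

negative semidefinite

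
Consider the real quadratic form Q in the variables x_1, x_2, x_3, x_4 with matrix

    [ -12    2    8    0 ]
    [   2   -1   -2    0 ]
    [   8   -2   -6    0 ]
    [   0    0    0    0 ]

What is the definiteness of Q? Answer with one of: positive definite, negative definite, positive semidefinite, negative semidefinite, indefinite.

Symmetric row and column elimination reduces A to a congruent diagonal form with pivots -12, -2/3, 0, 0.
That gives 2 negative, 2 zero pivots.
Hence Q is negative semidefinite.

negative semidefinite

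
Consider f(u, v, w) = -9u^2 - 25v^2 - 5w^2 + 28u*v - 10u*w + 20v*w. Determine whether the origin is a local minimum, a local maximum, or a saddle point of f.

local maximum

The Hessian at the origin is H = [[-18, 28, -10], [28, -50, 20], [-10, 20, -10]].
Congruent diagonalization of H (simultaneous row and column reduction) yields pivots -18, -58/9, -40/29.
Counting signs: 3 negative.
H is negative definite, so the origin is a strict local maximum.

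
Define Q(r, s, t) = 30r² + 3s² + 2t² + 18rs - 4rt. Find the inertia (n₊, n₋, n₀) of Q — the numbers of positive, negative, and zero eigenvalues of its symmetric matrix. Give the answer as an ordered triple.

(3, 0, 0)

The associated matrix is A = [[30, 9, -2], [9, 3, 0], [-2, 0, 2]].
An LDLᵀ factorisation of A has diagonal entries 30, 3/10, 2/3.
So there are 3 positive pivots.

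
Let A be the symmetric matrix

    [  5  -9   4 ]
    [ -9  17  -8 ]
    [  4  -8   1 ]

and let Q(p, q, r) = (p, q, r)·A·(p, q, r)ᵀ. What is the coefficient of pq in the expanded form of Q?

The coefficient of pq is A[1,2] + A[2,1] = 2·(-9) = -18.

-18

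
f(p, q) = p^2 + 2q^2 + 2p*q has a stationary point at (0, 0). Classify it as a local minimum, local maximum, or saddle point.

local minimum

The Hessian at the origin is H = [[2, 2], [2, 4]].
det H = 2·4 − (2)² = 4 > 0 and H[1,1] = 2 > 0, so H is positive definite.
Therefore the origin is a local minimum.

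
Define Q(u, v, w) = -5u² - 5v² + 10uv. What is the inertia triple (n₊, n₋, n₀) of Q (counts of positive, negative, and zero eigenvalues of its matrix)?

The associated matrix is A = [[-5, 5, 0], [5, -5, 0], [0, 0, 0]].
Congruent diagonalization of A (simultaneous row and column reduction) yields pivots -5, 0, 0.
Counting signs: 1 negative, 2 zero.

(0, 1, 2)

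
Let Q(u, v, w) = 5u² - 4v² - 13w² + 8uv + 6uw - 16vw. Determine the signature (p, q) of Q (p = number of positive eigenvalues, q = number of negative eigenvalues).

(2, 1)

The symmetric matrix is A = [[5, 4, 3], [4, -4, -8], [3, -8, -13]].
Applying the same elementary operations to the rows and columns of A produces a congruent diagonal matrix with entries 5, -36/5, 2/9.
That gives 2 positive, 1 negative pivots.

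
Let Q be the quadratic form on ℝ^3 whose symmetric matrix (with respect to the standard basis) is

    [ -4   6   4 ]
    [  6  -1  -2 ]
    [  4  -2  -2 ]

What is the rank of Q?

2

Congruent diagonalization of A (simultaneous row and column reduction) yields pivots -4, 8, 0.
That gives 1 positive, 1 negative, 1 zero pivots.
The rank is the number of nonzero pivots: 2.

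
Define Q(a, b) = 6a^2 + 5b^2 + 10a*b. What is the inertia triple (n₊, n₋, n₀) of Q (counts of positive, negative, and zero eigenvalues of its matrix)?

(2, 0, 0)

The associated matrix is A = [[6, 5], [5, 5]].
Symmetric row and column elimination reduces A to a congruent diagonal form with pivots 6, 5/6.
That gives 2 positive pivots.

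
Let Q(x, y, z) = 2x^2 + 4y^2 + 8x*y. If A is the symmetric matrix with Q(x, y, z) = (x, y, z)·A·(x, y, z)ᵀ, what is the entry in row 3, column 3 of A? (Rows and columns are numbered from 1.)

0

The coefficient of z^2 in Q is 0, and that is exactly A[3,3].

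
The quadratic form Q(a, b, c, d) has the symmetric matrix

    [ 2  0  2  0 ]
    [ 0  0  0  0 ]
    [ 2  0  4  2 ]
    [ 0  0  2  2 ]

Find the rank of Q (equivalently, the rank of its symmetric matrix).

2

Congruent diagonalization of A (simultaneous row and column reduction) yields pivots 2, 0, 2, 0.
Counting signs: 2 positive, 2 zero.
The rank is the number of nonzero pivots: 2.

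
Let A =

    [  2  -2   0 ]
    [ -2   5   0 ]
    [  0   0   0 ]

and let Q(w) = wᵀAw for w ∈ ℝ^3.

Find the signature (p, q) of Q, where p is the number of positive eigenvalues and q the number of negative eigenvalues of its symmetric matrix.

(2, 0)

Symmetric row and column elimination reduces A to a congruent diagonal form with pivots 2, 3, 0.
Counting signs: 2 positive, 1 zero.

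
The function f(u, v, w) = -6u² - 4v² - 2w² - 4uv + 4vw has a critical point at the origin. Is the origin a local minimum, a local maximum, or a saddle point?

local maximum

The Hessian at the origin is H = [[-12, -4, 0], [-4, -8, 4], [0, 4, -4]].
Congruent diagonalization of H (simultaneous row and column reduction) yields pivots -12, -20/3, -8/5.
That gives 3 negative pivots.
H is negative definite, so the origin is a strict local maximum.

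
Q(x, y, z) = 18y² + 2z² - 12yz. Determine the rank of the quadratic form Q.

1

The symmetric matrix is A = [[0, 0, 0], [0, 18, -6], [0, -6, 2]].
Symmetric row and column elimination reduces A to a congruent diagonal form with pivots 0, 18, 0.
That gives 1 positive, 2 zero pivots.
The rank is the number of nonzero pivots: 1.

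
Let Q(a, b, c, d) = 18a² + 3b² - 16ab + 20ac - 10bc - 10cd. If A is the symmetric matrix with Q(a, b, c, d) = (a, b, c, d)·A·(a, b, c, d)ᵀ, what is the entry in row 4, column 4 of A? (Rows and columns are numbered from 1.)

0

The coefficient of d² in Q is 0, and that is exactly A[4,4].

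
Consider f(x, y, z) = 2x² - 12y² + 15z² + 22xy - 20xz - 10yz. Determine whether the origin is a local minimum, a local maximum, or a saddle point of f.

saddle point

The Hessian at the origin is H = [[4, 22, -20], [22, -24, -10], [-20, -10, 30]].
Applying the same elementary operations to the rows and columns of H produces a congruent diagonal matrix with entries 4, -145, -30/29.
So there are 1 positive, 2 negative pivots.
H is indefinite, so the origin is a saddle point.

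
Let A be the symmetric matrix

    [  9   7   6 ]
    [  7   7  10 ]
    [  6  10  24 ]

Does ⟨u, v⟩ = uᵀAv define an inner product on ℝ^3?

yes

Leading principal minors: Δ_1 = 9, Δ_2 = 14, Δ_3 = 24.
All leading principal minors are positive, so by Sylvester's criterion Q is positive definite.
⟨·,·⟩ is an inner product exactly when A is positive definite.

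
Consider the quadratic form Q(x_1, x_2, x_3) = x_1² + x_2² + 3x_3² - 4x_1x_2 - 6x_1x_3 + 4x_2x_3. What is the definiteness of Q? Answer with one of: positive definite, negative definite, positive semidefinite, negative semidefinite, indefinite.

indefinite

The symmetric matrix is A = [[1, -2, -3], [-2, 1, 2], [-3, 2, 3]].
Congruent diagonalization of A (simultaneous row and column reduction) yields pivots 1, -3, -2/3.
So there are 1 positive, 2 negative pivots.
Hence Q is indefinite.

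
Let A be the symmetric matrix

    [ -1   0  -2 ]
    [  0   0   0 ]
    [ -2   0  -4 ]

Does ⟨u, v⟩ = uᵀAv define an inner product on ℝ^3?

Row-reducing A symmetrically gives the diagonal entries -1, 0, 0.
Counting signs: 1 negative, 2 zero.
Hence Q is negative semidefinite.
⟨·,·⟩ is an inner product exactly when A is positive definite.

no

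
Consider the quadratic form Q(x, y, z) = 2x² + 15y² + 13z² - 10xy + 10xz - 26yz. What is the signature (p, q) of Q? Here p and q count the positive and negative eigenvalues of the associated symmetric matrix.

(3, 0)

The associated matrix is A = [[2, -5, 5], [-5, 15, -13], [5, -13, 13]].
Row-reducing A symmetrically gives the diagonal entries 2, 5/2, 2/5.
That gives 3 positive pivots.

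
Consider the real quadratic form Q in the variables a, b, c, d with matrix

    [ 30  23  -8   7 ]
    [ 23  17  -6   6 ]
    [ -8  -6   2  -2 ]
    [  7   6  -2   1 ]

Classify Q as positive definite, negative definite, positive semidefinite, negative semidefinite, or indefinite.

indefinite

Symmetric row and column elimination reduces A to a congruent diagonal form with pivots 30, -19/30, -2/19, 0.
That gives 1 positive, 2 negative, 1 zero pivots.
Hence Q is indefinite.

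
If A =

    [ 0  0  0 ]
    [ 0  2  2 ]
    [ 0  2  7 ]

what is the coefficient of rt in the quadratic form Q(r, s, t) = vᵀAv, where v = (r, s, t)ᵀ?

The coefficient of rt is A[1,3] + A[3,1] = 2·0 = 0.

0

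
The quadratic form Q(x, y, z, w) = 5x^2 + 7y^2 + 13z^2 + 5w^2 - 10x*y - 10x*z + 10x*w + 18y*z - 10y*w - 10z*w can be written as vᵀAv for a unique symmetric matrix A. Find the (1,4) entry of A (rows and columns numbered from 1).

5

The coefficient of x·w in Q is 10. For a symmetric A this equals A[1,4] + A[4,1] = 2·A[1,4].
So A[1,4] = 10/2 = 5.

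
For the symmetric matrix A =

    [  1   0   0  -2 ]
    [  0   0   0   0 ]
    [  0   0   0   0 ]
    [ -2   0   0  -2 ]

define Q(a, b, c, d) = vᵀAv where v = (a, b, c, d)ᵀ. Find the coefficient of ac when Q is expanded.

The coefficient of ac is A[1,3] + A[3,1] = 2·0 = 0.

0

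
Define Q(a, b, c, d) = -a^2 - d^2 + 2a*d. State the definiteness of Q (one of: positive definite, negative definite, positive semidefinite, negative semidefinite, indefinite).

The associated matrix is A = [[-1, 0, 0, 1], [0, 0, 0, 0], [0, 0, 0, 0], [1, 0, 0, -1]].
Symmetric row and column elimination reduces A to a congruent diagonal form with pivots -1, 0, 0, 0.
So there are 1 negative, 3 zero pivots.
Hence Q is negative semidefinite.

negative semidefinite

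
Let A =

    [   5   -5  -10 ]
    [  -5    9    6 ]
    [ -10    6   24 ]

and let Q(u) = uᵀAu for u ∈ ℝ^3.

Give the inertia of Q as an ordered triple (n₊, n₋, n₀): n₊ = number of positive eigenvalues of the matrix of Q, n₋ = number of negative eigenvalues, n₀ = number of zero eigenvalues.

(2, 0, 1)

Congruent diagonalization of A (simultaneous row and column reduction) yields pivots 5, 4, 0.
So there are 2 positive, 1 zero pivots.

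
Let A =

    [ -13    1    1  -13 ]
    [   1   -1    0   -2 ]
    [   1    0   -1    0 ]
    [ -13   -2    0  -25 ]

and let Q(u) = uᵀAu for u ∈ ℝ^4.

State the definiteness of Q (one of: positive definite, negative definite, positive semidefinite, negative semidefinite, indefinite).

Row-reducing A symmetrically gives the diagonal entries -13, -12/13, -11/12, -6/11.
Counting signs: 4 negative.
Hence Q is negative definite.

negative definite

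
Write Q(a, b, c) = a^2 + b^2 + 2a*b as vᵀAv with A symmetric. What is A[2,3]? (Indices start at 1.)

The coefficient of b·c in Q is 0. For a symmetric A this equals A[2,3] + A[3,2] = 2·A[2,3].
So A[2,3] = 0/2 = 0.

0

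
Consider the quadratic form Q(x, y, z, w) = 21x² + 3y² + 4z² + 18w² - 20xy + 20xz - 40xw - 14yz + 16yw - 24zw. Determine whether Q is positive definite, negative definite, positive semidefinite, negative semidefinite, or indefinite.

Write A = [[21, -10, 10, -20], [-10, 3, -7, 8], [10, -7, 4, -12], [-20, 8, -12, 18]].
Applying the same elementary operations to the rows and columns of A produces a congruent diagonal matrix with entries 21, -37/21, 77/37, 10/77.
So there are 3 positive, 1 negative pivots.
Hence Q is indefinite.

indefinite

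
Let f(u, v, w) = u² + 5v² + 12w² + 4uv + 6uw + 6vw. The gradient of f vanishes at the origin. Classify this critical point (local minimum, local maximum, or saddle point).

saddle point

The Hessian at the origin is H = [[2, 4, 6], [4, 10, 6], [6, 6, 24]].
Applying the same elementary operations to the rows and columns of H produces a congruent diagonal matrix with entries 2, 2, -12.
So there are 2 positive, 1 negative pivots.
H is indefinite, so the origin is a saddle point.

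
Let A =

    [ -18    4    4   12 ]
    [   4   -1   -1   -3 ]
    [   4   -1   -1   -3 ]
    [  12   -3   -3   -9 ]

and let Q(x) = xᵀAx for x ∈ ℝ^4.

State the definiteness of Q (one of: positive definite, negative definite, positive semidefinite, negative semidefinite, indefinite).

negative semidefinite

Applying the same elementary operations to the rows and columns of A produces a congruent diagonal matrix with entries -18, -1/9, 0, 0.
That gives 2 negative, 2 zero pivots.
Hence Q is negative semidefinite.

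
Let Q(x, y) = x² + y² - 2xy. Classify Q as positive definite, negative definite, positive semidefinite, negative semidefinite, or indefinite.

The symmetric matrix is A = [[1, -1], [-1, 1]].
Congruent diagonalization of A (simultaneous row and column reduction) yields pivots 1, 0.
So there are 1 positive, 1 zero pivots.
Hence Q is positive semidefinite.

positive semidefinite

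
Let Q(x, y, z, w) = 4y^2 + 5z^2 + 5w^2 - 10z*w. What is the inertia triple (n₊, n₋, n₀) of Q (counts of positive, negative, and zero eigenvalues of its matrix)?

The symmetric matrix is A = [[0, 0, 0, 0], [0, 4, 0, 0], [0, 0, 5, -5], [0, 0, -5, 5]].
Applying the same elementary operations to the rows and columns of A produces a congruent diagonal matrix with entries 0, 4, 5, 0.
That gives 2 positive, 2 zero pivots.

(2, 0, 2)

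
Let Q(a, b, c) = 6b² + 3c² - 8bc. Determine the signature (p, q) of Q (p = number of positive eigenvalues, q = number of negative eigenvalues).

The associated matrix is A = [[0, 0, 0], [0, 6, -4], [0, -4, 3]].
Applying the same elementary operations to the rows and columns of A produces a congruent diagonal matrix with entries 0, 6, 1/3.
That gives 2 positive, 1 zero pivots.

(2, 0)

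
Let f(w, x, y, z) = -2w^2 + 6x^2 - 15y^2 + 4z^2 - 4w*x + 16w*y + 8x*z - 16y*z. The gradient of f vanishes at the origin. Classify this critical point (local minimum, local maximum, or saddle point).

The Hessian at the origin is H = [[-4, -4, 16, 0], [-4, 12, 0, 8], [16, 0, -30, -16], [0, 8, -16, 8]].
Row-reducing H symmetrically gives the diagonal entries -4, 16, 18, 4/9.
So there are 3 positive, 1 negative pivots.
H is indefinite, so the origin is a saddle point.

saddle point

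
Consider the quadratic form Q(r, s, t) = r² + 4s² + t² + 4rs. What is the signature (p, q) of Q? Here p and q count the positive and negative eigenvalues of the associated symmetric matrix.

(2, 0)

The associated matrix is A = [[1, 2, 0], [2, 4, 0], [0, 0, 1]].
Applying the same elementary operations to the rows and columns of A produces a congruent diagonal matrix with entries 1, 0, 1.
So there are 2 positive, 1 zero pivots.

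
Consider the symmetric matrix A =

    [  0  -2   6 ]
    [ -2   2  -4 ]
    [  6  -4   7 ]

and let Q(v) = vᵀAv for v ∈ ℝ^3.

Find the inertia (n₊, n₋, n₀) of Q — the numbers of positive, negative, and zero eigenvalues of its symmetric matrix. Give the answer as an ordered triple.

By Sylvester's law of inertia any congruent diagonalization of A has 2 positive, 1 negative and 0 zero entries.

(2, 1, 0)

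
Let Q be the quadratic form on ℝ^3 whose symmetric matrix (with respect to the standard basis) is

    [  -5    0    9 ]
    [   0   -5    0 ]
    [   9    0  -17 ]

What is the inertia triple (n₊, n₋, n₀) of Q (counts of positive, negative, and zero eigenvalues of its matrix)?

An LDLᵀ factorisation of A has diagonal entries -5, -5, -4/5.
That gives 3 negative pivots.

(0, 3, 0)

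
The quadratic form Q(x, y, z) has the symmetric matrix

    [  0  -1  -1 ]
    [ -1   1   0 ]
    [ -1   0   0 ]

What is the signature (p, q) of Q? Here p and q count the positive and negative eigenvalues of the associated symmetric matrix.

(2, 1)

By Sylvester's law of inertia any congruent diagonalization of A has 2 positive, 1 negative and 0 zero entries.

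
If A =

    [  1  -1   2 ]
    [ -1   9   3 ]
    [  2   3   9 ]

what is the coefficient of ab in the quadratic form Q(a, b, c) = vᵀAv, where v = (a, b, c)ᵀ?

The coefficient of ab is A[1,2] + A[2,1] = 2·(-1) = -2.

-2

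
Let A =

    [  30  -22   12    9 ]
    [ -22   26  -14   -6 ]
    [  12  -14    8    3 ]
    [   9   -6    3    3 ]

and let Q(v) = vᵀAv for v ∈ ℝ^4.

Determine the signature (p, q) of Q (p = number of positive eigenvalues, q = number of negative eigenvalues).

Row-reducing A symmetrically gives the diagonal entries 30, 148/15, 17/37, 3/34.
So there are 4 positive pivots.

(4, 0)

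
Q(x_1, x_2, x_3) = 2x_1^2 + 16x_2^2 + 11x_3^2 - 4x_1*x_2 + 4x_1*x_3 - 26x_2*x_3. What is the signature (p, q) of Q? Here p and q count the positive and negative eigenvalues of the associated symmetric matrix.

Write A = [[2, -2, 2], [-2, 16, -13], [2, -13, 11]].
Applying the same elementary operations to the rows and columns of A produces a congruent diagonal matrix with entries 2, 14, 5/14.
Counting signs: 3 positive.

(3, 0)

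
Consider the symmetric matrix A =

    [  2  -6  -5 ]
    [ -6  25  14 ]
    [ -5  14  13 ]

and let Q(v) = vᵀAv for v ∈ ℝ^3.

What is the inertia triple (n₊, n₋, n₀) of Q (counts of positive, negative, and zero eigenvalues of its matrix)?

(3, 0, 0)

Symmetric row and column elimination reduces A to a congruent diagonal form with pivots 2, 7, 5/14.
Counting signs: 3 positive.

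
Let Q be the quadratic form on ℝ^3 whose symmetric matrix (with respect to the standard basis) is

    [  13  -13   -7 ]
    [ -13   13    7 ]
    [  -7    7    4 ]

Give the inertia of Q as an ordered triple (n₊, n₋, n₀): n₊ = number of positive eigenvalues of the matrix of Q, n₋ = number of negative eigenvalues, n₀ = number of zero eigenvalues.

Congruent diagonalization of A (simultaneous row and column reduction) yields pivots 13, 0, 3/13.
So there are 2 positive, 1 zero pivots.

(2, 0, 1)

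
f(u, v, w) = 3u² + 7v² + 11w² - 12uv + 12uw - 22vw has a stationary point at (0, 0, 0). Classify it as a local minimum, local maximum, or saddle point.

The Hessian at the origin is H = [[6, -12, 12], [-12, 14, -22], [12, -22, 22]].
An LDLᵀ factorisation of H has diagonal entries 6, -10, -8/5.
So there are 1 positive, 2 negative pivots.
H is indefinite, so the origin is a saddle point.

saddle point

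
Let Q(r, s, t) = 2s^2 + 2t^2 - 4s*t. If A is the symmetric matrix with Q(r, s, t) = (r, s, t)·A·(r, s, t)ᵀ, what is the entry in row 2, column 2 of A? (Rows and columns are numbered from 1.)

2

The coefficient of s^2 in Q is 2, and that is exactly A[2,2].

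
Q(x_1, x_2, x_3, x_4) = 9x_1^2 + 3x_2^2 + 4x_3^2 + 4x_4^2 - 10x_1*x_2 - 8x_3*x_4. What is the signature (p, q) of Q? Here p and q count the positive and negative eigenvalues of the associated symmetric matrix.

(3, 0)

The associated matrix is A = [[9, -5, 0, 0], [-5, 3, 0, 0], [0, 0, 4, -4], [0, 0, -4, 4]].
Congruent diagonalization of A (simultaneous row and column reduction) yields pivots 9, 2/9, 4, 0.
So there are 3 positive, 1 zero pivots.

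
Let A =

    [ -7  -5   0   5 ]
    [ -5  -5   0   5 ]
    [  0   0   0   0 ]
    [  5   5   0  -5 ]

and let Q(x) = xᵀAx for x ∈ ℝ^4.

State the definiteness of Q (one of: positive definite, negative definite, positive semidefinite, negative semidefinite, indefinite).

Symmetric row and column elimination reduces A to a congruent diagonal form with pivots -7, -10/7, 0, 0.
That gives 2 negative, 2 zero pivots.
Hence Q is negative semidefinite.

negative semidefinite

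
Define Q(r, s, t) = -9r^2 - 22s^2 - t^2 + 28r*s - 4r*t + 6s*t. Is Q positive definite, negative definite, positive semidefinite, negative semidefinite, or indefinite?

negative definite

The symmetric matrix of Q is A = [[-9, 14, -2], [14, -22, 3], [-2, 3, -1]].
Leading principal minors: Δ_1 = -9, Δ_2 = 2, Δ_3 = -1.
The signs alternate starting with Δ_1 < 0, so by Sylvester's criterion Q is negative definite.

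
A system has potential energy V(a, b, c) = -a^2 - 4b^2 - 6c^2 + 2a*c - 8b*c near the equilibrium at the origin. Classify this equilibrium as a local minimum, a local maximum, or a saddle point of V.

The Hessian at the origin is H = [[-2, 0, 2], [0, -8, -8], [2, -8, -12]].
Row-reducing H symmetrically gives the diagonal entries -2, -8, -2.
So there are 3 negative pivots.
H is negative definite, so the origin is a strict local maximum.

local maximum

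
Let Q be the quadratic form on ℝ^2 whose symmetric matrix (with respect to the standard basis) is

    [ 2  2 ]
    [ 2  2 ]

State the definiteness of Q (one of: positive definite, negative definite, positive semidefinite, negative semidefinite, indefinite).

positive semidefinite

Symmetric row and column elimination reduces A to a congruent diagonal form with pivots 2, 0.
Counting signs: 1 positive, 1 zero.
Hence Q is positive semidefinite.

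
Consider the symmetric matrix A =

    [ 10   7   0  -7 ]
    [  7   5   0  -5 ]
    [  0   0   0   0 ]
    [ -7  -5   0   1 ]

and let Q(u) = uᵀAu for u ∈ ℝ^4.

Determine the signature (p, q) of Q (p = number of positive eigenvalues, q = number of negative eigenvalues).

(2, 1)

Row-reducing A symmetrically gives the diagonal entries 10, 1/10, 0, -4.
Counting signs: 2 positive, 1 negative, 1 zero.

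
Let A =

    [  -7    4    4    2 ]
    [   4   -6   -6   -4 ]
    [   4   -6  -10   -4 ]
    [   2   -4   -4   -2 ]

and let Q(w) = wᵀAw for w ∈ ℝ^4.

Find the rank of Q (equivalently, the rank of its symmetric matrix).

4

Row-reducing A symmetrically gives the diagonal entries -7, -26/7, -4, 10/13.
Counting signs: 1 positive, 3 negative.
The rank is the number of nonzero pivots: 4.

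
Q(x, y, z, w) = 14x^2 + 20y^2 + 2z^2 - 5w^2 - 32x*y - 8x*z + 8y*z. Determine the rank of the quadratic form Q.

The associated matrix is A = [[14, -16, -4, 0], [-16, 20, 4, 0], [-4, 4, 2, 0], [0, 0, 0, -5]].
Symmetric row and column elimination reduces A to a congruent diagonal form with pivots 14, 12/7, 2/3, -5.
That gives 3 positive, 1 negative pivots.
The rank is the number of nonzero pivots: 4.

4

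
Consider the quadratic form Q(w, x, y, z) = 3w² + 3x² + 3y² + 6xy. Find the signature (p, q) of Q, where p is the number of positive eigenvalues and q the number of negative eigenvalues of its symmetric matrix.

(2, 0)

The associated matrix is A = [[3, 0, 0, 0], [0, 3, 3, 0], [0, 3, 3, 0], [0, 0, 0, 0]].
Applying the same elementary operations to the rows and columns of A produces a congruent diagonal matrix with entries 3, 3, 0, 0.
That gives 2 positive, 2 zero pivots.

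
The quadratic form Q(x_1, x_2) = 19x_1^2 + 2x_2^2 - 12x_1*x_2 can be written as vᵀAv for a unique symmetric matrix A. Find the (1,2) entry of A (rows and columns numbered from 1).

-6

The coefficient of x_1·x_2 in Q is -12. For a symmetric A this equals A[1,2] + A[2,1] = 2·A[1,2].
So A[1,2] = -12/2 = -6.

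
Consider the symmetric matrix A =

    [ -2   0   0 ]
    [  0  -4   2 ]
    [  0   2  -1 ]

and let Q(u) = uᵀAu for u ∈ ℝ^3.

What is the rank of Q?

Congruent diagonalization of A (simultaneous row and column reduction) yields pivots -2, -4, 0.
So there are 2 negative, 1 zero pivots.
The rank is the number of nonzero pivots: 2.

2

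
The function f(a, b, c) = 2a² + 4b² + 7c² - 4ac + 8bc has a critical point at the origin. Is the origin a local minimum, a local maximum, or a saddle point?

The Hessian at the origin is H = [[4, 0, -4], [0, 8, 8], [-4, 8, 14]].
Applying the same elementary operations to the rows and columns of H produces a congruent diagonal matrix with entries 4, 8, 2.
Counting signs: 3 positive.
H is positive definite, so the origin is a strict local minimum.

local minimum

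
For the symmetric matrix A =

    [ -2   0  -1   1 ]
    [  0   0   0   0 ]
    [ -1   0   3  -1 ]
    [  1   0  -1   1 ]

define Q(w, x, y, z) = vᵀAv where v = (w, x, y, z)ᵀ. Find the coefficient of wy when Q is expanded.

-2

The coefficient of wy is A[1,3] + A[3,1] = 2·(-1) = -2.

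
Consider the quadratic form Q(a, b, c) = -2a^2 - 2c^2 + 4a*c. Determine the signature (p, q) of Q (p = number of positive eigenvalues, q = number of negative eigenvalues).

Write A = [[-2, 0, 2], [0, 0, 0], [2, 0, -2]].
Congruent diagonalization of A (simultaneous row and column reduction) yields pivots -2, 0, 0.
So there are 1 negative, 2 zero pivots.

(0, 1)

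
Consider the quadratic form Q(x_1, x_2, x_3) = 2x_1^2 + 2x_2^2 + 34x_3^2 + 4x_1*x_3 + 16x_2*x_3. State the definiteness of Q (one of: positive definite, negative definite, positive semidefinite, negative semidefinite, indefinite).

positive semidefinite

Write A = [[2, 0, 2], [0, 2, 8], [2, 8, 34]].
Row-reducing A symmetrically gives the diagonal entries 2, 2, 0.
Counting signs: 2 positive, 1 zero.
Hence Q is positive semidefinite.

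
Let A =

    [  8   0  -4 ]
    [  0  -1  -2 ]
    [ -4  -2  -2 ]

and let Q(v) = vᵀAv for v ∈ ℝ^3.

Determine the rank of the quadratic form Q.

Applying the same elementary operations to the rows and columns of A produces a congruent diagonal matrix with entries 8, -1, 0.
That gives 1 positive, 1 negative, 1 zero pivots.
The rank is the number of nonzero pivots: 2.

2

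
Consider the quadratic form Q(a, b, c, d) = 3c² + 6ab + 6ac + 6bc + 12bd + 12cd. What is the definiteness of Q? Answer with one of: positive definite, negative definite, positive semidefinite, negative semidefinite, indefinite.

indefinite

The symmetric matrix is A = [[0, 3, 3, 0], [3, 0, 3, 6], [3, 3, 3, 6], [0, 6, 6, 0]].
A is congruent to a diagonal matrix with 1 positive, 2 negative and 1 zero entries, so Q is indefinite.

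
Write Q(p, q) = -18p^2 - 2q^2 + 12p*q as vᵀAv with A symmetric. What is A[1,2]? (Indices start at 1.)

The coefficient of p·q in Q is 12. For a symmetric A this equals A[1,2] + A[2,1] = 2·A[1,2].
So A[1,2] = 12/2 = 6.

6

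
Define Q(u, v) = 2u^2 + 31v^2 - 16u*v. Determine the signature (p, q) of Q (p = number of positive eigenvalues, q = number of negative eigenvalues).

(1, 1)

Write A = [[2, -8], [-8, 31]].
Applying the same elementary operations to the rows and columns of A produces a congruent diagonal matrix with entries 2, -1.
Counting signs: 1 positive, 1 negative.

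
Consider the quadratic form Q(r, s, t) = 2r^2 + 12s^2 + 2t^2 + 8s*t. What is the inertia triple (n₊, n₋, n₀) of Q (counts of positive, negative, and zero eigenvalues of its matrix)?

The associated matrix is A = [[2, 0, 0], [0, 12, 4], [0, 4, 2]].
Symmetric row and column elimination reduces A to a congruent diagonal form with pivots 2, 12, 2/3.
That gives 3 positive pivots.

(3, 0, 0)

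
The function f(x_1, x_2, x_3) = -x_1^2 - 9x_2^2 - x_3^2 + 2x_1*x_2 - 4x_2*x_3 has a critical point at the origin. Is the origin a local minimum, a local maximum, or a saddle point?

The Hessian at the origin is H = [[-2, 2, 0], [2, -18, -4], [0, -4, -2]].
Applying the same elementary operations to the rows and columns of H produces a congruent diagonal matrix with entries -2, -16, -1.
So there are 3 negative pivots.
H is negative definite, so the origin is a strict local maximum.

local maximum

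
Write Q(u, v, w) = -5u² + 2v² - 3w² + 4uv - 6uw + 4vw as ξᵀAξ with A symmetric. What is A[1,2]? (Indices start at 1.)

2

The coefficient of u·v in Q is 4. For a symmetric A this equals A[1,2] + A[2,1] = 2·A[1,2].
So A[1,2] = 4/2 = 2.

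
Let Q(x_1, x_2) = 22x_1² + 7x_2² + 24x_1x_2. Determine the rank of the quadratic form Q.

The symmetric matrix is A = [[22, 12], [12, 7]].
Applying the same elementary operations to the rows and columns of A produces a congruent diagonal matrix with entries 22, 5/11.
That gives 2 positive pivots.
The rank is the number of nonzero pivots: 2.

2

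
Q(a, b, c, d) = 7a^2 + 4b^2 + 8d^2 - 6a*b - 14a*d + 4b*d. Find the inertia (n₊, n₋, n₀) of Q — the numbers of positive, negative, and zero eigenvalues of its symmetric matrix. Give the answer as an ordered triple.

The associated matrix is A = [[7, -3, 0, -7], [-3, 4, 0, 2], [0, 0, 0, 0], [-7, 2, 0, 8]].
Congruent diagonalization of A (simultaneous row and column reduction) yields pivots 7, 19/7, 0, 12/19.
So there are 3 positive, 1 zero pivots.

(3, 0, 1)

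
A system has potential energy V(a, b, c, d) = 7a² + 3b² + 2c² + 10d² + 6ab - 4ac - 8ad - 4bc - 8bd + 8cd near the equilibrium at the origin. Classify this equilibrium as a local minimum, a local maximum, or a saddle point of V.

local minimum

The Hessian at the origin is H = [[14, 6, -4, -8], [6, 6, -4, -8], [-4, -4, 4, 8], [-8, -8, 8, 20]].
An LDLᵀ factorisation of H has diagonal entries 14, 24/7, 4/3, 4.
So there are 4 positive pivots.
H is positive definite, so the origin is a strict local minimum.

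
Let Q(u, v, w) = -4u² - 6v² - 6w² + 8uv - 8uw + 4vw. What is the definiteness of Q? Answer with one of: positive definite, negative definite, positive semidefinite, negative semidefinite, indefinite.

The symmetric matrix is A = [[-4, 4, -4], [4, -6, 2], [-4, 2, -6]].
Applying the same elementary operations to the rows and columns of A produces a congruent diagonal matrix with entries -4, -2, 0.
That gives 2 negative, 1 zero pivots.
Hence Q is negative semidefinite.

negative semidefinite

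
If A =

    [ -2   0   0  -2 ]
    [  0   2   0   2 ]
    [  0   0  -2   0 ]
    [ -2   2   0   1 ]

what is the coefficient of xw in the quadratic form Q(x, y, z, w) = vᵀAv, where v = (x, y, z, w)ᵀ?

The coefficient of xw is A[1,4] + A[4,1] = 2·(-2) = -4.

-4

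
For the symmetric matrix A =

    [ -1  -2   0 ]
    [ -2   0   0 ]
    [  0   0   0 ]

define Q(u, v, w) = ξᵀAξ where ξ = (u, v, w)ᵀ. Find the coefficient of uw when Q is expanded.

The coefficient of uw is A[1,3] + A[3,1] = 2·0 = 0.

0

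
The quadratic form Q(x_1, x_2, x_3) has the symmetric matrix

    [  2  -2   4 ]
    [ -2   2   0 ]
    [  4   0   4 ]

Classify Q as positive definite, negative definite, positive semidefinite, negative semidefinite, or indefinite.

A is congruent to a diagonal matrix with 2 positive, 1 negative and 0 zero entries, so Q is indefinite.

indefinite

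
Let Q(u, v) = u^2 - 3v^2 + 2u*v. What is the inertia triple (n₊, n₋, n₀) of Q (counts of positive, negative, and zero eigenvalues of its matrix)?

The associated matrix is A = [[1, 1], [1, -3]].
Congruent diagonalization of A (simultaneous row and column reduction) yields pivots 1, -4.
Counting signs: 1 positive, 1 negative.

(1, 1, 0)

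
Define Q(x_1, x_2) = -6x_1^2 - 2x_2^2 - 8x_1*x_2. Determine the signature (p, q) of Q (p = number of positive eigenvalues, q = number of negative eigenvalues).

(1, 1)

Write A = [[-6, -4], [-4, -2]].
Symmetric row and column elimination reduces A to a congruent diagonal form with pivots -6, 2/3.
So there are 1 positive, 1 negative pivots.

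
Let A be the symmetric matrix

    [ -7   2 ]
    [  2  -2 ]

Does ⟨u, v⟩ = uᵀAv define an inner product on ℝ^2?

Symmetric row and column elimination reduces A to a congruent diagonal form with pivots -7, -10/7.
Counting signs: 2 negative.
Hence Q is negative definite.
⟨·,·⟩ is an inner product exactly when A is positive definite.

no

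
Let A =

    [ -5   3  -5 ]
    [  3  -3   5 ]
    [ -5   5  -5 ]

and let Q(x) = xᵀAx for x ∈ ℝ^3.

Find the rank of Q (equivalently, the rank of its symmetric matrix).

3

An LDLᵀ factorisation of A has diagonal entries -5, -6/5, 10/3.
So there are 1 positive, 2 negative pivots.
The rank is the number of nonzero pivots: 3.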